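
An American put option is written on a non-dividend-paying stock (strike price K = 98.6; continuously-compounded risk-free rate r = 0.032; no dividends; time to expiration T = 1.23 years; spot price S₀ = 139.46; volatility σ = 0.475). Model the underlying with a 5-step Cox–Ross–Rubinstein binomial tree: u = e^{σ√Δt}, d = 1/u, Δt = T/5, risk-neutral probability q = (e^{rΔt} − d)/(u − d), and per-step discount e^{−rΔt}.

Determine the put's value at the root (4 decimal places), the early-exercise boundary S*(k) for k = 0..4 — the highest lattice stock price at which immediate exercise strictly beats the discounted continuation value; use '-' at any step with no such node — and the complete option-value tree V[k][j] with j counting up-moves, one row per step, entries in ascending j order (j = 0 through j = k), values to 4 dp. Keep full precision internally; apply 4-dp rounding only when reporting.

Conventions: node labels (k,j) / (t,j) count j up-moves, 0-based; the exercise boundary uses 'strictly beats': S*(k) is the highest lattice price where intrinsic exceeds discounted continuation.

price = 8.2325
boundary = - - - - 54.3480
tree:
8.2325
13.2020 2.4933
20.6324 4.6364 0.0000
31.0821 8.6217 0.0000 0.0000
44.2520 16.0327 0.0000 0.0000 0.0000
55.6595 29.8140 0.0000 0.0000 0.0000 0.0000

Δt=0.24600, u=1.26566, d=0.79010, q=0.45799, disc=e^(-rΔt)=0.99216
k=5 terminal: V=max(K-S,0) → 55.6595 29.8140 0.0000 0.0000 0.0000 0.0000
k=4: j=0 S=54.3480 intr=44.2520 cont=43.4788 V=44.2520[EX]; j=1 S=87.0596 intr=11.5404 cont=16.0327 V=16.0327[hold]; j=2 S=139.4600 intr=0.0000 cont=0.0000 V=0.0000[hold]; j=3 S=223.3997 intr=0.0000 cont=0.0000 V=0.0000[hold]; j=4 S=357.8619 intr=0.0000 cont=0.0000 V=0.0000[hold]  S*(4)=54.3480
k=3: j=0 S=68.7860 intr=29.8140 cont=31.0821 V=31.0821[hold]; j=1 S=110.1877 intr=0.0000 cont=8.6217 V=8.6217[hold]; j=2 S=176.5087 intr=0.0000 cont=0.0000 V=0.0000[hold]; j=3 S=282.7477 intr=0.0000 cont=0.0000 V=0.0000[hold]  S*(3)=-
k=2: j=0 S=87.0596 intr=11.5404 cont=20.6324 V=20.6324[hold]; j=1 S=139.4600 intr=0.0000 cont=4.6364 V=4.6364[hold]; j=2 S=223.3997 intr=0.0000 cont=0.0000 V=0.0000[hold]  S*(2)=-
k=1: j=0 S=110.1877 intr=0.0000 cont=13.2020 V=13.2020[hold]; j=1 S=176.5087 intr=0.0000 cont=2.4933 V=2.4933[hold]  S*(1)=-
k=0: j=0 S=139.4600 intr=0.0000 cont=8.2325 V=8.2325[hold]  S*(0)=-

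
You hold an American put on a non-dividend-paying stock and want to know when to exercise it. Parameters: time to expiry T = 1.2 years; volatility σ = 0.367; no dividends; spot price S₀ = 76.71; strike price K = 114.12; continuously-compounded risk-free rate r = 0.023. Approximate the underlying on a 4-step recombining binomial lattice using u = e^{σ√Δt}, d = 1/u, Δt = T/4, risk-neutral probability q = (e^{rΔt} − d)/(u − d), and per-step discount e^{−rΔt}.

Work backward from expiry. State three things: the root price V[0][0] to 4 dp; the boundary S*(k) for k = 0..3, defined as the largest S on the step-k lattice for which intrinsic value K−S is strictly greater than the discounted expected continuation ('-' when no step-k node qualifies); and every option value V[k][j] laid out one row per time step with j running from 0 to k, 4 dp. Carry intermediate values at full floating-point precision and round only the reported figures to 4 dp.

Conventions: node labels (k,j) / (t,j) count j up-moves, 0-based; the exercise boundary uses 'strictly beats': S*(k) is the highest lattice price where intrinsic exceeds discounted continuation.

params: Δt=0.30000 u=1.22264 d=0.81790 q=0.46702 e^(-rΔt)=0.99312
t_4 payoffs: 79.7915 62.8039 37.4100 0.0000 0.0000
t_3: node(3,0) S=41.9714 payoff=72.1486 vs cont=71.3638 → 72.1486 [stop]  node(3,1) S=62.7412 payoff=51.3788 vs cont=50.5941 → 51.3788 [stop]  node(3,2) S=93.7889 payoff=20.3311 vs cont=19.8016 → 20.3311 [stop]  node(3,3) S=140.2007 payoff=0.0000 vs cont=0.0000 → 0.0000 [wait]  ⇒ S*(3)=93.7889
t_2: node(2,0) S=51.3161 payoff=62.8039 vs cont=62.0192 → 62.8039 [stop]  node(2,1) S=76.7100 payoff=37.4100 vs cont=36.6253 → 37.4100 [stop]  node(2,2) S=114.6702 payoff=0.0000 vs cont=10.7615 → 10.7615 [wait]  ⇒ S*(2)=76.7100
t_1: node(1,0) S=62.7412 payoff=51.3788 vs cont=50.5941 → 51.3788 [stop]  node(1,1) S=93.7889 payoff=20.3311 vs cont=24.7929 → 24.7929 [wait]  ⇒ S*(1)=62.7412
t_0: node(0,0) S=76.7100 payoff=37.4100 vs cont=38.6947 → 38.6947 [wait]  ⇒ S*(0)=-

price = 38.6947
boundary = - 62.7412 76.7100 93.7889
tree:
38.6947
51.3788 24.7929
62.8039 37.4100 10.7615
72.1486 51.3788 20.3311 0.0000
79.7915 62.8039 37.4100 0.0000 0.0000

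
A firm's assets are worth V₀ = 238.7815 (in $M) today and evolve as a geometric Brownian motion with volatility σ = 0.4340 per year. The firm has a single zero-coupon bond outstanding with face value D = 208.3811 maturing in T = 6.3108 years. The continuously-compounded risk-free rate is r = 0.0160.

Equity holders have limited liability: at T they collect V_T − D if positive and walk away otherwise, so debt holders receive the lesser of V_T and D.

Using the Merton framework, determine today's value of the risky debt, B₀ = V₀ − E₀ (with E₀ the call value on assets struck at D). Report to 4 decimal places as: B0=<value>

With assets at 238.7815 and a single debt payment of 208.3811 at 6.3108 years:
d₁ = [ln(V₀/D) + (r + σ²/2)T] / (σ√T)
   = [ln(238.7815/208.3811) + (0.0160 + 0.5·0.4340²)·6.3108] / (0.4340·√6.3108)
   = [0.136180 + 0.695311] / 1.090265 = 0.762651
d₂ = d₁ − σ√T = 0.762651 − 1.090265 = -0.327614
N(d₁) = 0.777164,  N(d₂) = 0.371602,  e^(−rT) = 0.903958
E₀ = V₀·N(d₁) − D·e^(−rT)·N(d₂)
   = 238.7815·0.777164 − 208.3811·0.903958·0.371602 = 115.574650
B₀ = V₀ − E₀ = 238.7815 − 115.574650 = 123.206850

B0=123.2068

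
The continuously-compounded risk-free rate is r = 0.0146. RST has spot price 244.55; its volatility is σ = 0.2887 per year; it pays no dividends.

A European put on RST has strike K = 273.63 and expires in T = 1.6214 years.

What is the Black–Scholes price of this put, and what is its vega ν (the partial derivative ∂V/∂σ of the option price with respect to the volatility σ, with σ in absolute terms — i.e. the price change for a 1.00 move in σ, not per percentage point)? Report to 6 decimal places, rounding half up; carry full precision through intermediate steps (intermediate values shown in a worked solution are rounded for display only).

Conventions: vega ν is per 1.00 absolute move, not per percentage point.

σ√T = 0.2887·√1.6214 = 0.367614
d₁ = (ln(S/K) + (r+σ²/2)T) / (σ√T) = (ln(244.55/273.63) + (0.0146+0.2887²/2)·1.6214) / 0.367614 = (-0.112357 + 0.091242) / 0.367614 = -0.057437
d₂ = d₁ − σ√T = -0.057437 − 0.367614 = -0.425051
e^{−rT} = 0.976606
N(−d₁) = 0.522901,  N(−d₂) = 0.664600
Put price V = K·e^{−rT}·N(−d₂) − S·N(−d₁) = 177.600164 − 127.875549 = 49.724615
φ(d₁) = (1/√(2π))·e^{−d₁²/2} = 0.398285
ν = S·φ(d₁)·√T = 124.024204

price = 49.724615
ν = 124.024204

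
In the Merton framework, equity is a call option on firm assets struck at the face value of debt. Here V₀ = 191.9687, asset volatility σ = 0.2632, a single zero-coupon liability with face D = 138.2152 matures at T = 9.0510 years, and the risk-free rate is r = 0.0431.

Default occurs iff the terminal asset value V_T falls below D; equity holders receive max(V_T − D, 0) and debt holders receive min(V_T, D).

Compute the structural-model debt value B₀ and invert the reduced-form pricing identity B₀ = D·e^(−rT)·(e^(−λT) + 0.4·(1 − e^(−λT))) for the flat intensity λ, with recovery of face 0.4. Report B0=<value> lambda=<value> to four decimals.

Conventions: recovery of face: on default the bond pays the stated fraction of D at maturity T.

Equity is a call on the firm's assets struck at D = 138.2152:
d₁ = [ln(V₀/D) + (r + σ²/2)T] / (σ√T)
   = [ln(191.9687/138.2152) + (0.0431 + 0.5·0.2632²)·9.0510] / (0.2632·√9.0510)
   = [0.328520 + 0.703599] / 0.791834 = 1.303454
d₂ = d₁ − σ√T = 1.303454 − 0.791834 = 0.511620
N(d₁) = 0.903790,  N(d₂) = 0.695541,  e^(−rT) = 0.676990
E₀ = V₀·N(d₁) − D·e^(−rT)·N(d₂)
   = 191.9687·0.903790 − 138.2152·0.676990·0.695541 = 108.417333
B₀ = V₀ − E₀ = 191.9687 − 108.417333 = 83.551367
e^(−λT) = (B₀·e^(rT)/D − 0.4)/(1 − 0.4) = (83.5514·1.477126/138.2152 − 0.4)/0.6 = 0.82154302
λ = −ln(0.82154302)/9.0510 = 0.021718

B0=83.5514 lambda=0.0217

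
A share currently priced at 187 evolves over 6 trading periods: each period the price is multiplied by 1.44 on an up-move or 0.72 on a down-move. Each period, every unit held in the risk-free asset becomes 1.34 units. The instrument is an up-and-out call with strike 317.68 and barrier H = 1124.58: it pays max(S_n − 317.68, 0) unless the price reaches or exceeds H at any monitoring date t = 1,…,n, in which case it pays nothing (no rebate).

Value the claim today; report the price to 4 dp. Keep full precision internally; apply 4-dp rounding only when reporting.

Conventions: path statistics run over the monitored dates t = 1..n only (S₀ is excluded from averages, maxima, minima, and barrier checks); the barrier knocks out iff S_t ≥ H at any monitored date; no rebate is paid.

price = 32.0291

With p* = (R−d)/(u−d) = 0.8611, sum probability × payoff across the paths and divide by R^6.
Enumerate all 2^6 = 64 price paths (U = up ×1.44, D = down ×0.72); each path with k up-moves has probability p*^k·(1−p*)^(6−k).
DDDDDD: M=134.6400, payoff=0.0000, prob=0.000007
UDDDDD: M=269.2800, payoff=0.0000, prob=0.000045
DUDDDD: M=193.8816, payoff=0.0000, prob=0.000045
UUDDDD: M=387.7632, payoff=0.0000, prob=0.000276
DDUDDD: M=139.5948, payoff=0.0000, prob=0.000045
UDUDDD: M=279.1895, payoff=0.0000, prob=0.000276
DUUDDD: M=279.1895, payoff=0.0000, prob=0.000276
UUUDDD: M=558.3790, payoff=0.0000, prob=0.001711
DDDUDD: M=134.6400, payoff=0.0000, prob=0.000045
UDDUDD: M=269.2800, payoff=0.0000, prob=0.000276
DUDUDD: M=201.0164, payoff=0.0000, prob=0.000276
UUDUDD: M=402.0329, payoff=0.0000, prob=0.001711
DDUUDD: M=201.0164, payoff=0.0000, prob=0.000276
UDUUDD: M=402.0329, payoff=0.0000, prob=0.001711
DUUUDD: M=402.0329, payoff=0.0000, prob=0.001711
UUUUDD: M=804.0658, payoff=99.1477, prob=0.010606
DDDDUD: M=134.6400, payoff=0.0000, prob=0.000045
UDDDUD: M=269.2800, payoff=0.0000, prob=0.000276
DUDDUD: M=193.8816, payoff=0.0000, prob=0.000276
UUDDUD: M=387.7632, payoff=0.0000, prob=0.001711
DDUDUD: M=144.7318, payoff=0.0000, prob=0.000276
UDUDUD: M=289.4637, payoff=0.0000, prob=0.001711
DUUDUD: M=289.4637, payoff=0.0000, prob=0.001711
UUUDUD: M=578.9274, payoff=99.1477, prob=0.010606
DDDUUD: M=144.7318, payoff=0.0000, prob=0.000276
UDDUUD: M=289.4637, payoff=0.0000, prob=0.001711
DUDUUD: M=289.4637, payoff=0.0000, prob=0.001711
UUDUUD: M=578.9274, payoff=99.1477, prob=0.010606
DDUUUD: M=289.4637, payoff=0.0000, prob=0.001711
UDUUUD: M=578.9274, payoff=99.1477, prob=0.010606
DUUUUD: M=578.9274, payoff=99.1477, prob=0.010606
UUUUUD: M=1157.8547, payoff=0.0000, prob=0.065760
DDDDDU: M=134.6400, payoff=0.0000, prob=0.000045
UDDDDU: M=269.2800, payoff=0.0000, prob=0.000276
DUDDDU: M=193.8816, payoff=0.0000, prob=0.000276
UUDDDU: M=387.7632, payoff=0.0000, prob=0.001711
DDUDDU: M=139.5948, payoff=0.0000, prob=0.000276
UDUDDU: M=279.1895, payoff=0.0000, prob=0.001711
DUUDDU: M=279.1895, payoff=0.0000, prob=0.001711
UUUDDU: M=558.3790, payoff=99.1477, prob=0.010606
DDDUDU: M=134.6400, payoff=0.0000, prob=0.000276
UDDUDU: M=269.2800, payoff=0.0000, prob=0.001711
DUDUDU: M=208.4138, payoff=0.0000, prob=0.001711
UUDUDU: M=416.8277, payoff=99.1477, prob=0.010606
DDUUDU: M=208.4138, payoff=0.0000, prob=0.001711
UDUUDU: M=416.8277, payoff=99.1477, prob=0.010606
DUUUDU: M=416.8277, payoff=99.1477, prob=0.010606
UUUUDU: M=833.6554, payoff=515.9754, prob=0.065760
DDDDUU: M=134.6400, payoff=0.0000, prob=0.000276
UDDDUU: M=269.2800, payoff=0.0000, prob=0.001711
DUDDUU: M=208.4138, payoff=0.0000, prob=0.001711
UUDDUU: M=416.8277, payoff=99.1477, prob=0.010606
DDUDUU: M=208.4138, payoff=0.0000, prob=0.001711
UDUDUU: M=416.8277, payoff=99.1477, prob=0.010606
DUUDUU: M=416.8277, payoff=99.1477, prob=0.010606
UUUDUU: M=833.6554, payoff=515.9754, prob=0.065760
DDDUUU: M=208.4138, payoff=0.0000, prob=0.001711
UDDUUU: M=416.8277, payoff=99.1477, prob=0.010606
DUDUUU: M=416.8277, payoff=99.1477, prob=0.010606
UUDUUU: M=833.6554, payoff=515.9754, prob=0.065760
DDUUUU: M=416.8277, payoff=99.1477, prob=0.010606
UDUUUU: M=833.6554, payoff=515.9754, prob=0.065760
DUUUUU: M=833.6554, payoff=515.9754, prob=0.065760
UUUUUU: M=1667.3108, payoff=0.0000, prob=0.407714
Price = Σ prob·payoff / R^6 = 185.427498 / 5.789336 = 32.0291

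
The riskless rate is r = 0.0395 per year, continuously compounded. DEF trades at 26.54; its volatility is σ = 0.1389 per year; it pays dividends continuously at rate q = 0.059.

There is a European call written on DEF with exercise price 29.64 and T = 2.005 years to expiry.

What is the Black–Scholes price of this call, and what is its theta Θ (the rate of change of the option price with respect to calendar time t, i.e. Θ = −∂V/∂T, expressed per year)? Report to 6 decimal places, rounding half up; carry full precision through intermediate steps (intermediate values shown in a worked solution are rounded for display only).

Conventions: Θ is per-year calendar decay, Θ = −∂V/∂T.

σ√T = 0.1389·√2.005 = 0.196680
d₁ = (ln(S/K) + (r−q+σ²/2)T) / (σ√T) = (ln(26.54/29.64) + (0.0395−0.059+0.1389²/2)·2.005) / 0.196680 = (-0.110472 − 0.019756) / 0.196680 = -0.662132
d₂ = d₁ − σ√T = -0.662132 − 0.196680 = -0.858811
e^{−rT} = 0.923857
e^{−qT} = 0.888434
N(d₁) = 0.253943,  N(d₂) = 0.195222
Call price V = S·e^{−qT}·N(d₁) − K·e^{−rT}·N(d₂) = 5.987741 − 5.345799 = 0.641942
φ(d₁) = (1/√(2π))·e^{−d₁²/2} = 0.320412
Θ = −S·e^{−qT}·φ(d₁)·σ/(2√T) + q·S·e^{−qT}·N(d₁) − r·K·e^{−rT}·N(d₂) = −0.370553 + 0.353277 − 0.211159 = -0.228435

price = 0.641942
Θ = -0.228435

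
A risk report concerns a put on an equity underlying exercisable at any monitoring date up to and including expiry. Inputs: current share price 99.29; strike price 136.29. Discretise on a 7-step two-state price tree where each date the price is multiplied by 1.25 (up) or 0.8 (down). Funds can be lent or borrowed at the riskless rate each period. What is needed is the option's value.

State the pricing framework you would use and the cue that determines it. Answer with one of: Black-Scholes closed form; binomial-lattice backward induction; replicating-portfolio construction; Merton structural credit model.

Key observation: an American put (K = 136.29, S₀ = 99.29) on a 7-date tree has no closed form — the optimal stopping decision is embedded and must be resolved recursively from expiry.

framework: binomial-lattice backward induction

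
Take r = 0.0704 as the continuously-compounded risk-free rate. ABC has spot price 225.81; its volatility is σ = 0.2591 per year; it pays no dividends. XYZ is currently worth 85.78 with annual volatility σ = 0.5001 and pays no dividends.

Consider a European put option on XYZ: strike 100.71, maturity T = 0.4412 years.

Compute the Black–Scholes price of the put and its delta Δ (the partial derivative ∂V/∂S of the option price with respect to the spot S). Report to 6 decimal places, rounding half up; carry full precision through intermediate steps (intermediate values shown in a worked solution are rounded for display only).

price = 18.918721
Δ = -0.588408

σ√T = 0.5001·√0.4412 = 0.332181
d₁ = (ln(S/K) + (r+σ²/2)T) / (σ√T) = (ln(85.78/100.71) + (0.0704+0.5001²/2)·0.4412) / 0.332181 = (-0.160459 + 0.086233) / 0.332181 = -0.223453
d₂ = d₁ − σ√T = -0.223453 − 0.332181 = -0.555633
e^{−rT} = 0.969417
N(−d₁) = 0.588408,  N(−d₂) = 0.710769
Put price V = K·e^{−rT}·N(−d₂) − S·N(−d₁) = 69.392390 − 50.473670 = 18.918721
Δ = −N(−d₁) = -0.588408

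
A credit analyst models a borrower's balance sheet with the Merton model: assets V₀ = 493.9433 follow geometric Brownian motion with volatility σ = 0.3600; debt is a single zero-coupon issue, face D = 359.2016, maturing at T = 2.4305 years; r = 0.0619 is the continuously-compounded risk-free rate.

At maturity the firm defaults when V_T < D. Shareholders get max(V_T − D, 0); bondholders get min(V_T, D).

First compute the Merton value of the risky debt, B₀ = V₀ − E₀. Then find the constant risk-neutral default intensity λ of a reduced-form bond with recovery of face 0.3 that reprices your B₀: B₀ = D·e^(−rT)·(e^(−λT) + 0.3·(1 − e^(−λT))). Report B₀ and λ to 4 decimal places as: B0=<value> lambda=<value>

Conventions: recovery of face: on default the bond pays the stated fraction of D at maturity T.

B0=284.8607 lambda=0.0487

With assets at 493.9433 and a single debt payment of 359.2016 at 2.4305 years:
d₁ = [ln(V₀/D) + (r + σ²/2)T] / (σ√T)
   = [ln(493.9433/359.2016) + (0.0619 + 0.5·0.3600²)·2.4305] / (0.3600·√2.4305)
   = [0.318537 + 0.307944] / 0.561242 = 1.116241
d₂ = d₁ − σ√T = 1.116241 − 0.561242 = 0.554998
N(d₁) = 0.867840,  N(d₂) = 0.710552,  e^(−rT) = 0.860323
E₀ = V₀·N(d₁) − D·e^(−rT)·N(d₂)
   = 493.9433·0.867840 − 359.2016·0.860323·0.710552 = 209.082591
B₀ = V₀ − E₀ = 493.9433 − 209.082591 = 284.860709
e^(−λT) = (B₀·e^(rT)/D − 0.3)/(1 − 0.3) = (284.8607·1.162355/359.2016 − 0.3)/0.7 = 0.88827445
λ = −ln(0.88827445)/2.4305 = 0.048745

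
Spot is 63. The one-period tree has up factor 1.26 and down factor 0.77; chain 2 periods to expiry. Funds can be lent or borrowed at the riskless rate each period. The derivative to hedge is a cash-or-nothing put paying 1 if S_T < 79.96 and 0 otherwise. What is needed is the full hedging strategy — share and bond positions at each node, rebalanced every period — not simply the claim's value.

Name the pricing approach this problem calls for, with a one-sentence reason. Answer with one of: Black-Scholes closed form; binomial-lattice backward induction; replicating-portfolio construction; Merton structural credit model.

framework: replicating-portfolio construction

Key observation: since the answer must list Δ and B at each node of the 1.26/0.77 lattice on 63, the replicating-portfolio method — solving the two-state system at every node — is the one that applies.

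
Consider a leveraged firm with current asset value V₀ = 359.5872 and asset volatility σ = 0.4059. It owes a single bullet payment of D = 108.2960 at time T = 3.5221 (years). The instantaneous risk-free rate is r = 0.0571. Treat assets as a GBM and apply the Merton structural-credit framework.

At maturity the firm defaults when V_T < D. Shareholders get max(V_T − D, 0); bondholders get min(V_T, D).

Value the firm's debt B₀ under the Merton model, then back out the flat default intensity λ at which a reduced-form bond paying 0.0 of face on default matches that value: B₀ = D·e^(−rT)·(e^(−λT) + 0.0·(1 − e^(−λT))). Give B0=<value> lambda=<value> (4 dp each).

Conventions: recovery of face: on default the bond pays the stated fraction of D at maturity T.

Equity is a call on the firm's assets struck at D = 108.2960:
d₁ = [ln(V₀/D) + (r + σ²/2)T] / (σ√T)
   = [ln(359.5872/108.2960) + (0.0571 + 0.5·0.4059²)·3.5221] / (0.4059·√3.5221)
   = [1.200088 + 0.491253] / 0.761763 = 2.220299
d₂ = d₁ − σ√T = 2.220299 − 0.761763 = 1.458536
N(d₁) = 0.986801,  N(d₂) = 0.927654,  e^(−rT) = 0.817821
E₀ = V₀·N(d₁) − D·e^(−rT)·N(d₂)
   = 359.5872·0.986801 − 108.2960·0.817821·0.927654 = 272.681677
B₀ = V₀ − E₀ = 359.5872 − 272.681677 = 86.905523
e^(−λT) = (B₀·e^(rT)/D − 0)/(1 − 0) = (86.9055·1.222762/108.2960 − 0)/1 = 0.98124315
λ = −ln(0.98124315)/3.5221 = 0.005376

B0=86.9055 lambda=0.0054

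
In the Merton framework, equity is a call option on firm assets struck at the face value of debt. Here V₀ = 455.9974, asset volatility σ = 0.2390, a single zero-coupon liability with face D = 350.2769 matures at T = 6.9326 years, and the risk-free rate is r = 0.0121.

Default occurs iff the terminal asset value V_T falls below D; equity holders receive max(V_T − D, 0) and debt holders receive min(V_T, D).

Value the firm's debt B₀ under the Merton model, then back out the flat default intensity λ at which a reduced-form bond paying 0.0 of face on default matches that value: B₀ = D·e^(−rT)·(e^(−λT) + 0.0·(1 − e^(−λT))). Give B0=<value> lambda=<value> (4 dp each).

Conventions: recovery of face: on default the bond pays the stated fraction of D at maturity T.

Apply the equity-as-call identities (strike 350.2769, horizon 6.9326 years):
d₁ = [ln(V₀/D) + (r + σ²/2)T] / (σ√T)
   = [ln(455.9974/350.2769) + (0.0121 + 0.5·0.2390²)·6.9326] / (0.2390·√6.9326)
   = [0.263763 + 0.281883] / 0.629283 = 0.867092
d₂ = d₁ − σ√T = 0.867092 − 0.629283 = 0.237809
N(d₁) = 0.807054,  N(d₂) = 0.593985,  e^(−rT) = 0.919537
E₀ = V₀·N(d₁) − D·e^(−rT)·N(d₂)
   = 455.9974·0.807054 − 350.2769·0.919537·0.593985 = 176.696231
B₀ = V₀ − E₀ = 455.9974 − 176.696231 = 279.301169
e^(−λT) = (B₀·e^(rT)/D − 0)/(1 − 0) = (279.3012·1.087503/350.2769 − 0)/1 = 0.86714528
λ = −ln(0.86714528)/6.9326 = 0.020562

B0=279.3012 lambda=0.0206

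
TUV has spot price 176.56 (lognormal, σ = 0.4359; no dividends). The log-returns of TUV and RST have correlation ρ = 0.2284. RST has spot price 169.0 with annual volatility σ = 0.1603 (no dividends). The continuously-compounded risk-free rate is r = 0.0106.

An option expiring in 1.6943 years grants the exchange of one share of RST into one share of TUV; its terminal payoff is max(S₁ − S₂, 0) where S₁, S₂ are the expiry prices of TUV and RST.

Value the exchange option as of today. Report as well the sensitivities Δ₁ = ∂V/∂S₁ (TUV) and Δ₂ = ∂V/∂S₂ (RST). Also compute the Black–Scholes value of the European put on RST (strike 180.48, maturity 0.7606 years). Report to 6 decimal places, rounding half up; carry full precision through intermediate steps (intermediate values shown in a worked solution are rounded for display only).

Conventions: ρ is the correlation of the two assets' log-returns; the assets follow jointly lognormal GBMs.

exchange price = 41.864457
Δ1 = 0.639617
Δ2 = -0.420511
price(RST put K=180.48) = 15.524464

σ_eff = √(σ₁² + σ₂² − 2ρσ₁σ₂) = √(0.4359² + 0.1603² − 2·0.2284·0.4359·0.1603) = 0.428703
d₁ = (ln(S₁/S₂) + (q₂ − q₁ + σ_eff²/2)T) / (σ_eff√T) = (ln(176.56/169.0) + (0.0 − 0.0 + 0.091893)·1.6943) / 0.558022 = 0.357435
d₂ = d₁ − σ_eff√T = 0.357435 − 0.558022 = -0.200588
N(d₁) = 0.639617,  N(d₂) = 0.420511
V = S₁·e^{−q₁T}·N(d₁) − S₂·e^{−q₂T}·N(d₂) = 112.930735 − 71.066277 = 41.864457
Δ₁ = e^{−q₁T}·N(d₁) = 0.639617;  Δ₂ = −e^{−q₂T}·N(d₂) = -0.420511
[vanilla: RST put K=180.48]
σ√T = 0.1603·√0.7606 = 0.139801
d₁ = (ln(S/K) + (r+σ²/2)T) / (σ√T) = (ln(169.0/180.48) + (0.0106+0.1603²/2)·0.7606) / 0.139801 = (-0.065721 + 0.017835) / 0.139801 = -0.342533
d₂ = d₁ − σ√T = -0.342533 − 0.139801 = -0.482335
e^{−rT} = 0.991970
N(−d₁) = 0.634025,  N(−d₂) = 0.685216
price = K·e^{−rT}·N(−d₂) − S·N(−d₁) = 122.674731 − 107.150268 = 15.524464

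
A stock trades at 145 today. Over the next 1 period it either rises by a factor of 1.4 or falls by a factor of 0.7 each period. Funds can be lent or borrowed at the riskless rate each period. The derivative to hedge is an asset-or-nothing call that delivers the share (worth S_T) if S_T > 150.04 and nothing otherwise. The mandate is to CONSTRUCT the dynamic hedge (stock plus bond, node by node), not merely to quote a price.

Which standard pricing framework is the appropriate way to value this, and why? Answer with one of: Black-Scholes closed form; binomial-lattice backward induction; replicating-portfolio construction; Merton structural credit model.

framework: replicating-portfolio construction

Key observation: the deliverable is the dynamic trading strategy on the 1-step tree (spot 145, moves 1.4 and 0.7), so the valuation must go through the node-by-node replicating-portfolio solve.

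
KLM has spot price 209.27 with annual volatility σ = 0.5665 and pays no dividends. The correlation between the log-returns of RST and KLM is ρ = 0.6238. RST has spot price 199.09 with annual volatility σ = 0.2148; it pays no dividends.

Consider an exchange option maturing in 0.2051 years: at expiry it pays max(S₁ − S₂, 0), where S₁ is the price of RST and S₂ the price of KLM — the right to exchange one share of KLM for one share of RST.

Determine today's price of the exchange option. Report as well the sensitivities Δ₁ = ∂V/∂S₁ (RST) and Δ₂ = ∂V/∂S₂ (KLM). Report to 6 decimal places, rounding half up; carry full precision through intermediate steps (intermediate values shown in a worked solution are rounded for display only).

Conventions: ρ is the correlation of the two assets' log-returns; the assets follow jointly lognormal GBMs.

exchange price = 12.470557
Δ1 = 0.447380
Δ2 = -0.366026

σ_eff = √(σ₁² + σ₂² − 2ρσ₁σ₂) = √(0.2148² + 0.5665² − 2·0.6238·0.2148·0.5665) = 0.463948
d₁ = (ln(S₁/S₂) + (q₂ − q₁ + σ_eff²/2)T) / (σ_eff√T) = (ln(199.09/209.27) + (0.0 − 0.0 + 0.107624)·0.2051) / 0.210113 = -0.132284
d₂ = d₁ − σ_eff√T = -0.132284 − 0.210113 = -0.342397
N(d₁) = 0.447380,  N(d₂) = 0.366026
V = S₁·e^{−q₁T}·N(d₁) − S₂·e^{−q₂T}·N(d₂) = 89.068832 − 76.598275 = 12.470557
Key observation: the rate r is irrelevant here: denominating values in KLM turns the exchange into a ratio option on S₁/S₂, and discounting at r drops out.
Δ₁ = e^{−q₁T}·N(d₁) = 0.447380;  Δ₂ = −e^{−q₂T}·N(d₂) = -0.366026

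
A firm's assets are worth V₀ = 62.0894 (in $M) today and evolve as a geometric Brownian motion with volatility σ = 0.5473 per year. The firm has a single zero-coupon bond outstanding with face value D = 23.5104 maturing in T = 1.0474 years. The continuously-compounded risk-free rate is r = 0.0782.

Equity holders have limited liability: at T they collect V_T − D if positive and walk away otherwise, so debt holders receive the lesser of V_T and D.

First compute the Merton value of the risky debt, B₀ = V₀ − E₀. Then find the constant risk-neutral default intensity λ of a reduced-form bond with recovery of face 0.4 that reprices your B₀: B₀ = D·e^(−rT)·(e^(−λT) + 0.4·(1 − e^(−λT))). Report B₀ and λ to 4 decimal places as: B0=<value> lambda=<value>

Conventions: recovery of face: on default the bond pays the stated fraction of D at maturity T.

With assets at 62.0894 and a single debt payment of 23.5104 at 1.0474 years:
d₁ = [ln(V₀/D) + (r + σ²/2)T] / (σ√T)
   = [ln(62.0894/23.5104) + (0.0782 + 0.5·0.5473²)·1.0474] / (0.5473·√1.0474)
   = [0.971132 + 0.238774] / 0.560121 = 2.160082
d₂ = d₁ − σ√T = 2.160082 − 0.560121 = 1.599961
N(d₁) = 0.984617,  N(d₂) = 0.945196,  e^(−rT) = 0.921358
E₀ = V₀·N(d₁) − D·e^(−rT)·N(d₂)
   = 62.0894·0.984617 − 23.5104·0.921358·0.945196 = 40.659903
B₀ = V₀ − E₀ = 62.0894 − 40.659903 = 21.429497
e^(−λT) = (B₀·e^(rT)/D − 0.4)/(1 − 0.4) = (21.4295·1.085355/23.5104 − 0.4)/0.6 = 0.98215008
λ = −ln(0.98215008)/1.0474 = 0.017196

B0=21.4295 lambda=0.0172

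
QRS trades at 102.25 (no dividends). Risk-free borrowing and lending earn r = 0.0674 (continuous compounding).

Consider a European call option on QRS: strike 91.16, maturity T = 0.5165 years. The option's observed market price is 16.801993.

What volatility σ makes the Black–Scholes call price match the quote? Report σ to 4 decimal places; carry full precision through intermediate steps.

sigma = 0.2833

At σ = 0.2833 the Black–Scholes value reproduces the quote:
σ√T = 0.2833·√0.5165 = 0.203602
d₁ = (ln(S/K) + (r+σ²/2)T) / (σ√T) = (ln(102.25/91.16) + (0.0674+0.2833²/2)·0.5165) / 0.203602 = (0.114805 + 0.055539) / 0.203602 = 0.836650
d₂ = d₁ − σ√T = 0.836650 − 0.203602 = 0.633048
e^{−rT} = 0.965787
N(d₁) = 0.798605,  N(d₂) = 0.736649
V = S·N(d₁) − K·e^{−rT}·N(d₂) = 81.657403 − 64.855410 = 16.801993 (the quoted price), and the Black–Scholes price is strictly increasing in σ, so σ is unique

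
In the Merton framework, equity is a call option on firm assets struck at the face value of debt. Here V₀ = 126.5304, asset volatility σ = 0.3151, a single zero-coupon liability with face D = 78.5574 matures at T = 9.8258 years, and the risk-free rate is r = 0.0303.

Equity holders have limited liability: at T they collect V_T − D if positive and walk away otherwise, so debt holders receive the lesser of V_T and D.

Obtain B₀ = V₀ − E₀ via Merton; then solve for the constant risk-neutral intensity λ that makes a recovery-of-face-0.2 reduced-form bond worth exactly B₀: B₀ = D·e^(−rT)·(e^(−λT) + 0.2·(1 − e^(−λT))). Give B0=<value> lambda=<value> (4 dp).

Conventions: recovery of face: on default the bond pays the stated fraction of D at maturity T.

With assets at 126.5304 and a single debt payment of 78.5574 at 9.8258 years:
d₁ = [ln(V₀/D) + (r + σ²/2)T] / (σ√T)
   = [ln(126.5304/78.5574) + (0.0303 + 0.5·0.3151²)·9.8258] / (0.3151·√9.8258)
   = [0.476653 + 0.785514] / 0.987717 = 1.277863
d₂ = d₁ − σ√T = 1.277863 − 0.987717 = 0.290147
N(d₁) = 0.899351,  N(d₂) = 0.614148,  e^(−rT) = 0.742508
E₀ = V₀·N(d₁) − D·e^(−rT)·N(d₂)
   = 126.5304·0.899351 − 78.5574·0.742508·0.614148 = 77.972325
B₀ = V₀ − E₀ = 126.5304 − 77.972325 = 48.558075
e^(−λT) = (B₀·e^(rT)/D − 0.2)/(1 − 0.2) = (48.5581·1.346787/78.5574 − 0.2)/0.8 = 0.79059924
λ = −ln(0.79059924)/9.8258 = 0.023913

B0=48.5581 lambda=0.0239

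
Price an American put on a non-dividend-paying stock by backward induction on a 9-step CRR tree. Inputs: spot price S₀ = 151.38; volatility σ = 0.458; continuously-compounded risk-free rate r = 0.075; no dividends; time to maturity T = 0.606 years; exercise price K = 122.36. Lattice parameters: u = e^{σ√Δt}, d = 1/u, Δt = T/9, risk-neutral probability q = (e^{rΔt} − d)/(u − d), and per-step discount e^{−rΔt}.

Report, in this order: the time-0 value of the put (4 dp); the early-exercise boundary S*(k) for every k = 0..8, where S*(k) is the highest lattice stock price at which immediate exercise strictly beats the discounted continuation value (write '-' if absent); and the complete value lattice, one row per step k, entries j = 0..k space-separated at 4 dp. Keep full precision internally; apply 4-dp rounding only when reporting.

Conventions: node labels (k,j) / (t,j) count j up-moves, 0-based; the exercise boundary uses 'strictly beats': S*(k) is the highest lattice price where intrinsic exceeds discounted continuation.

Δt=0.06733, u=1.12620, d=0.88795, q=0.49157, disc=e^(-rΔt)=0.99496
k=9 terminal: V=max(K-S,0) → 70.4148 56.4771 38.7997 16.3791 0.0000 0.0000 0.0000 0.0000 0.0000 0.0000
k=8: j=0 S=58.5004 intr=63.8596 cont=63.2432 V=63.8596[EX]; j=1 S=74.1970 intr=48.1630 cont=47.5466 V=48.1630[EX]; j=2 S=94.1052 intr=28.2548 cont=27.6384 V=28.2548[EX]; j=3 S=119.3551 intr=3.0049 cont=8.2856 V=8.2856[hold]; j=4 S=151.3800 intr=0.0000 cont=0.0000 V=0.0000[hold]; j=5 S=191.9976 intr=0.0000 cont=0.0000 V=0.0000[hold]; j=6 S=243.5136 intr=0.0000 cont=0.0000 V=0.0000[hold]; j=7 S=308.8521 intr=0.0000 cont=0.0000 V=0.0000[hold]; j=8 S=391.7220 intr=0.0000 cont=0.0000 V=0.0000[hold]  S*(8)=94.1052
k=7: j=0 S=65.8829 intr=56.4771 cont=55.8607 V=56.4771[EX]; j=1 S=83.5603 intr=38.7997 cont=38.1833 V=38.7997[EX]; j=2 S=105.9809 intr=16.3791 cont=18.3456 V=18.3456[hold]; j=3 S=134.4172 intr=0.0000 cont=4.1914 V=4.1914[hold]; j=4 S=170.4834 intr=0.0000 cont=0.0000 V=0.0000[hold]; j=5 S=216.2268 intr=0.0000 cont=0.0000 V=0.0000[hold]; j=6 S=274.2439 intr=0.0000 cont=0.0000 V=0.0000[hold]; j=7 S=347.8278 intr=0.0000 cont=0.0000 V=0.0000[hold]  S*(7)=83.5603
k=6: j=0 S=74.1970 intr=48.1630 cont=47.5466 V=48.1630[EX]; j=1 S=94.1052 intr=28.2548 cont=28.6002 V=28.6002[hold]; j=2 S=119.3551 intr=3.0049 cont=11.3304 V=11.3304[hold]; j=3 S=151.3800 intr=0.0000 cont=2.1203 V=2.1203[hold]; j=4 S=191.9976 intr=0.0000 cont=0.0000 V=0.0000[hold]; j=5 S=243.5136 intr=0.0000 cont=0.0000 V=0.0000[hold]; j=6 S=308.8521 intr=0.0000 cont=0.0000 V=0.0000[hold]  S*(6)=74.1970
k=5: j=0 S=83.5603 intr=38.7997 cont=38.3523 V=38.7997[EX]; j=1 S=105.9809 intr=16.3791 cont=20.0095 V=20.0095[hold]; j=2 S=134.4172 intr=0.0000 cont=6.7687 V=6.7687[hold]; j=3 S=170.4834 intr=0.0000 cont=1.0726 V=1.0726[hold]; j=4 S=216.2268 intr=0.0000 cont=0.0000 V=0.0000[hold]; j=5 S=274.2439 intr=0.0000 cont=0.0000 V=0.0000[hold]  S*(5)=83.5603
k=4: j=0 S=94.1052 intr=28.2548 cont=29.4140 V=29.4140[hold]; j=1 S=119.3551 intr=3.0049 cont=13.4327 V=13.4327[hold]; j=2 S=151.3800 intr=0.0000 cont=3.9486 V=3.9486[hold]; j=3 S=191.9976 intr=0.0000 cont=0.5426 V=0.5426[hold]; j=4 S=243.5136 intr=0.0000 cont=0.0000 V=0.0000[hold]  S*(4)=-
k=3: j=0 S=105.9809 intr=16.3791 cont=21.4494 V=21.4494[hold]; j=1 S=134.4172 intr=0.0000 cont=8.7264 V=8.7264[hold]; j=2 S=170.4834 intr=0.0000 cont=2.2629 V=2.2629[hold]; j=3 S=216.2268 intr=0.0000 cont=0.2745 V=0.2745[hold]  S*(3)=-
k=2: j=0 S=119.3551 intr=3.0049 cont=15.1186 V=15.1186[hold]; j=1 S=151.3800 intr=0.0000 cont=5.5211 V=5.5211[hold]; j=2 S=191.9976 intr=0.0000 cont=1.2789 V=1.2789[hold]  S*(2)=-
k=1: j=0 S=134.4172 intr=0.0000 cont=10.3483 V=10.3483[hold]; j=1 S=170.4834 intr=0.0000 cont=3.4185 V=3.4185[hold]  S*(1)=-
k=0: j=0 S=151.3800 intr=0.0000 cont=6.9068 V=6.9068[hold]  S*(0)=-

price = 6.9068
boundary = - - - - - 83.5603 74.1970 83.5603 94.1052
tree:
6.9068
10.3483 3.4185
15.1186 5.5211 1.2789
21.4494 8.7264 2.2629 0.2745
29.4140 13.4327 3.9486 0.5426 0.0000
38.7997 20.0095 6.7687 1.0726 0.0000 0.0000
48.1630 28.6002 11.3304 2.1203 0.0000 0.0000 0.0000
56.4771 38.7997 18.3456 4.1914 0.0000 0.0000 0.0000 0.0000
63.8596 48.1630 28.2548 8.2856 0.0000 0.0000 0.0000 0.0000 0.0000
70.4148 56.4771 38.7997 16.3791 0.0000 0.0000 0.0000 0.0000 0.0000 0.0000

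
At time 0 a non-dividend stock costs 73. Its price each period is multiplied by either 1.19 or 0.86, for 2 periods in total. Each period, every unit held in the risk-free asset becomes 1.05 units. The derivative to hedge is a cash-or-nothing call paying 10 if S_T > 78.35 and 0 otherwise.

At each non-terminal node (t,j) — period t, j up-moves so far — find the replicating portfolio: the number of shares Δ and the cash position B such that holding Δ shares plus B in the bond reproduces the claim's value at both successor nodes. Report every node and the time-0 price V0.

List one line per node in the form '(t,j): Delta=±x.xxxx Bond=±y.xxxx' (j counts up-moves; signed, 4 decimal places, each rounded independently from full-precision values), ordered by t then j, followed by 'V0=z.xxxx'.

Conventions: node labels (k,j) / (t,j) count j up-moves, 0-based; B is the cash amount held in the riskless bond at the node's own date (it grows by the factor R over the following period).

(0,0): Delta=0.2276 Bond=-13.6096
(1,0): Delta=0.0000 Bond=0.0000
(1,1): Delta=0.3488 Bond=-24.8196
V0=3.0068

Arbitrage-free pricing uses the up-move probability p* = (R−d)/(u−d) = 0.5758, discounting each step at R = 1.05.
Payoffs at expiry: V(2,0)=0.0000, V(2,1)=0.0000, V(2,2)=10.0000
  t=1,j=0: stock 62.7800 → up 74.7082 (V=0.0000), down 53.9908 (V=0.0000). Price 0.0000; hedge Δ=0.0000, bond B=0.0000.
  t=1,j=1: stock 86.8700 → up 103.3753 (V=10.0000), down 74.7082 (V=0.0000). Price 5.4834; hedge Δ=0.3488, bond B=-24.8196.
  t=0,j=0: stock 73.0000 → up 86.8700 (V=5.4834), down 62.7800 (V=0.0000). Price 3.0068; hedge Δ=0.2276, bond B=-13.6096.
Check: Δ(0,0)·S0 + B(0,0) = 3.0068 = V0.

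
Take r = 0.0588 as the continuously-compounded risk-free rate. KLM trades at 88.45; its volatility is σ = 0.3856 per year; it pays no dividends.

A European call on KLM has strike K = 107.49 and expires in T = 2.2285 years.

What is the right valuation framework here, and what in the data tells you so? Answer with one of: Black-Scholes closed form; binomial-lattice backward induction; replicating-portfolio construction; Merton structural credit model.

framework: Black-Scholes closed form

Key observation: a European-exercise option on KLM struck at 107.49 — a GBM underlying with constant parameters — admits an analytic price: the data contain no early exercise, no discrete tree, no debt structure.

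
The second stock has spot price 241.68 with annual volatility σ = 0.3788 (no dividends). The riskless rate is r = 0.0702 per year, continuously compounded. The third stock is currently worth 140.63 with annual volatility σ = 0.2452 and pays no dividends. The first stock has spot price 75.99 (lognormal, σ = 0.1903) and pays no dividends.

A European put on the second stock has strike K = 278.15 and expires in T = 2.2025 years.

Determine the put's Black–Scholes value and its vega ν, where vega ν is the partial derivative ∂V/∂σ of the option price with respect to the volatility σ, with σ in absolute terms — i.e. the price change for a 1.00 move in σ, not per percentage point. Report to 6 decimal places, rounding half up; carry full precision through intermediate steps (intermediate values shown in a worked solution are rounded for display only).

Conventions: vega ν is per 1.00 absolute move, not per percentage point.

price = 51.451303
ν = 136.540350

σ√T = 0.3788·√2.2025 = 0.562170
d₁ = (ln(S/K) + (r+σ²/2)T) / (σ√T) = (ln(241.68/278.15) + (0.0702+0.3788²/2)·2.2025) / 0.562170 = (-0.140546 + 0.312633) / 0.562170 = 0.306112
d₂ = d₁ − σ√T = 0.306112 − 0.562170 = -0.256058
e^{−rT} = 0.856745
N(−d₁) = 0.379760,  N(−d₂) = 0.601047
Put price V = K·e^{−rT}·N(−d₂) − S·N(−d₁) = 143.231598 − 91.780295 = 51.451303
φ(d₁) = (1/√(2π))·e^{−d₁²/2} = 0.380682
ν = S·φ(d₁)·√T = 136.540350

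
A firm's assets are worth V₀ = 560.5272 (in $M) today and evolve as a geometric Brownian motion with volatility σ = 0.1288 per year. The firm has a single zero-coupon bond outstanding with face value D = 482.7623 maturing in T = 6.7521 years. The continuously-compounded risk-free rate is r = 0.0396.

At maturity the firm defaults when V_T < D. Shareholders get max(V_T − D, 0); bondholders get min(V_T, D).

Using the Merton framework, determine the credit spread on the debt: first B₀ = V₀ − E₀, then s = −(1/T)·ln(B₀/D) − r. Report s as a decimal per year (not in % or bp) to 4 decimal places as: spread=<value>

spread=0.0031

With assets at 560.5272 and a single debt payment of 482.7623 at 6.7521 years:
d₁ = [ln(V₀/D) + (r + σ²/2)T] / (σ√T)
   = [ln(560.5272/482.7623) + (0.0396 + 0.5·0.1288²)·6.7521] / (0.1288·√6.7521)
   = [0.149353 + 0.323390] / 0.334684 = 1.412505
d₂ = d₁ − σ√T = 1.412505 − 0.334684 = 1.077821
N(d₁) = 0.921099,  N(d₂) = 0.859443,  e^(−rT) = 0.765380
E₀ = V₀·N(d₁) − D·e^(−rT)·N(d₂)
   = 560.5272·0.921099 − 482.7623·0.765380·0.859443 = 198.740019
B₀ = V₀ − E₀ = 560.5272 − 198.740019 = 361.787181
spread = −(1/T)·ln(B₀/D) − r = −(1/6.7521)·ln(361.787181/482.7623) − 0.0396 = 0.00312275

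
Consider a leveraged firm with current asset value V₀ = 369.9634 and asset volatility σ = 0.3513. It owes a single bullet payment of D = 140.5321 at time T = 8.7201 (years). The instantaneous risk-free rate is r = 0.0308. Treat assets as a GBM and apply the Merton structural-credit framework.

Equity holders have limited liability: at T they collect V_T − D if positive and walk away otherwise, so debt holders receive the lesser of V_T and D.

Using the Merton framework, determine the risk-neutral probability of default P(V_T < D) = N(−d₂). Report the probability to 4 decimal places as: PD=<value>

Apply the equity-as-call identities (strike 140.5321, horizon 8.7201 years):
d₁ = [ln(V₀/D) + (r + σ²/2)T] / (σ√T)
   = [ln(369.9634/140.5321) + (0.0308 + 0.5·0.3513²)·8.7201] / (0.3513·√8.7201)
   = [0.967968 + 0.806660] / 1.037382 = 1.710679
d₂ = d₁ − σ√T = 1.710679 − 1.037382 = 0.673297
risk-neutral PD = N(−d₂) = N(-0.673297) = 0.250379

PD=0.2504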